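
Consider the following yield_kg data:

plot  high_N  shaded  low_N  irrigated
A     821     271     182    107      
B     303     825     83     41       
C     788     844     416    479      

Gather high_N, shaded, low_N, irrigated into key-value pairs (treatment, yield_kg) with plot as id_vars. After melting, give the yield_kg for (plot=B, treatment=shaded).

Unpivoting turns each (plot, wide-column) pair into one long row.
The wide cell at row B, column shaded holds 825, so the long row (B, shaded) has yield_kg=825.

825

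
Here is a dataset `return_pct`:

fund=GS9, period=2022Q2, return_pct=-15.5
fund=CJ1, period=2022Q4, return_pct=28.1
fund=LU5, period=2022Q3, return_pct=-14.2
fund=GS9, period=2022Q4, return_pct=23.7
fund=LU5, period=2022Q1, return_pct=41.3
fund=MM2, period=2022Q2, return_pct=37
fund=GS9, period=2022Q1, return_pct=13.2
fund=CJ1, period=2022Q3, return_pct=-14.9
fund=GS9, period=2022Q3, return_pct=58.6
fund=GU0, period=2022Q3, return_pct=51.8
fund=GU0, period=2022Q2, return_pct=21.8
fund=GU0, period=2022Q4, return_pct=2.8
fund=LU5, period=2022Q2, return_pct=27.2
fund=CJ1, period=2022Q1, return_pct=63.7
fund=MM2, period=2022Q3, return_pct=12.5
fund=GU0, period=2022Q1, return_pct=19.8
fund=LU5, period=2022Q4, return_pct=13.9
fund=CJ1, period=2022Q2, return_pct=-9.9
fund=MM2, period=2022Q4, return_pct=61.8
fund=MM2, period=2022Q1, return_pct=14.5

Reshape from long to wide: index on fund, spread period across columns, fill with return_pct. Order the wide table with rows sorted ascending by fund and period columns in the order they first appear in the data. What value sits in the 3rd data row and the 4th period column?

With rows sorted ascending by fund, row 3 is fund=GU0. period columns in first-appearance order: 2022Q2, 2022Q4, 2022Q3, 2022Q1; column 4 is 2022Q1.
Long rows with fund=GU0, period=2022Q1: return_pct = 19.8.

19.8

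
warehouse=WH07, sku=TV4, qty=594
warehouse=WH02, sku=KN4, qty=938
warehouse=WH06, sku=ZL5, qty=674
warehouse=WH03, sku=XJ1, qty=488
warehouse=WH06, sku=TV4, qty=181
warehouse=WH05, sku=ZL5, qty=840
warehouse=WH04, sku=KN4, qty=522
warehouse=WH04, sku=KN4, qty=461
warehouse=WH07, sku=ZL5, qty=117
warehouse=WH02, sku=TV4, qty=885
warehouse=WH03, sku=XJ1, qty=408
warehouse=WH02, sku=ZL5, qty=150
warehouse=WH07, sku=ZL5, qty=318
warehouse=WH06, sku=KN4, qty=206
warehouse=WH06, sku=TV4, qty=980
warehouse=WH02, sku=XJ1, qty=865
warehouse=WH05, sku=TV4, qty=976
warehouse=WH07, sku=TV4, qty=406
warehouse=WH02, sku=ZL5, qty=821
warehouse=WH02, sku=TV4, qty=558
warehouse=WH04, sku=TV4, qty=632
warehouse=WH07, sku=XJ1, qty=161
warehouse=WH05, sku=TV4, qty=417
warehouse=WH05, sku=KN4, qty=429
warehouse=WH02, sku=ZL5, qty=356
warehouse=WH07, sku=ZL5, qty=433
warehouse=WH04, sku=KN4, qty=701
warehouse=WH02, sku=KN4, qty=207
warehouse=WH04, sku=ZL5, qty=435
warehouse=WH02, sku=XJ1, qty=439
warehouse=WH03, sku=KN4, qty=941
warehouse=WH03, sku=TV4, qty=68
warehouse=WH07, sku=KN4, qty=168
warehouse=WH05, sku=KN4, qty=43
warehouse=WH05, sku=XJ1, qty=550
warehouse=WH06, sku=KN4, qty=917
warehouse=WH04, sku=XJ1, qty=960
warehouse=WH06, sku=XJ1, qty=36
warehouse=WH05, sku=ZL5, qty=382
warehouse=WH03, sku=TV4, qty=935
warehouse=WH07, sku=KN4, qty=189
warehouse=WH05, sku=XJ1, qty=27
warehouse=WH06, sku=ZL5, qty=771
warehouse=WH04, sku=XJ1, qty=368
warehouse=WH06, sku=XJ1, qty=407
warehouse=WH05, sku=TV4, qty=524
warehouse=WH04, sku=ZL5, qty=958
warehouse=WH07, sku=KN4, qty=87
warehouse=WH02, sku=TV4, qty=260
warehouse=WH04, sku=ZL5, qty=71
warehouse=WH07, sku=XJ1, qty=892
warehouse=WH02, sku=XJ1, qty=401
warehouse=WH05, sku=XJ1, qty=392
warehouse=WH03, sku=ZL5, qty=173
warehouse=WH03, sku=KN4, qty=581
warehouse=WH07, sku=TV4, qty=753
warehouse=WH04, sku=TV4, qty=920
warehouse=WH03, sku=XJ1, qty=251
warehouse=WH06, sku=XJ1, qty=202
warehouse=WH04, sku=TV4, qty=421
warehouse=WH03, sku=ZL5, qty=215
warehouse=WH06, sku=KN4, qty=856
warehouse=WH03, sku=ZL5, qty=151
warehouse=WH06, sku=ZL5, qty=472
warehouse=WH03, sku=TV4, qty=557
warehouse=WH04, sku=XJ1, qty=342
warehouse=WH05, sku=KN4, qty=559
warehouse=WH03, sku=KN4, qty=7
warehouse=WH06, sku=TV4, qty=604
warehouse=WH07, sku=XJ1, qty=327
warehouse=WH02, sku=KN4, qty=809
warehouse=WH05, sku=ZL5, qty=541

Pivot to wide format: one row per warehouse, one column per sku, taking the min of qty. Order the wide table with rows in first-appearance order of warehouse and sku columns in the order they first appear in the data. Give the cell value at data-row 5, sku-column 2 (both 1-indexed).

43

With rows in first-appearance order of warehouse, row 5 is warehouse=WH05. sku columns in first-appearance order: TV4, KN4, ZL5, XJ1; column 2 is KN4.
Long rows with warehouse=WH05, sku=KN4: min(429, 43, 559) = 43.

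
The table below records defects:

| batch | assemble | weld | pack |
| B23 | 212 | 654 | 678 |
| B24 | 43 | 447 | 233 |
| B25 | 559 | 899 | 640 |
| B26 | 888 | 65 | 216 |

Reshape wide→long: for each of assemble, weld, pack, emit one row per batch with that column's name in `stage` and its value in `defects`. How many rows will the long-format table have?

4 batch values × 3 melted columns = 12 rows.

12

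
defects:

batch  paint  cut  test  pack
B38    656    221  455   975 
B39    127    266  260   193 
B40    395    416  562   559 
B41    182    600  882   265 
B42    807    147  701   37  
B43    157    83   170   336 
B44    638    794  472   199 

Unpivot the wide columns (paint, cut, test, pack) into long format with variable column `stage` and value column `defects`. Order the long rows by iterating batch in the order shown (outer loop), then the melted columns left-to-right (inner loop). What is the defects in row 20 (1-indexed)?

28 rows total (7 × 4). Row 20: index ⌊(20-1)/4⌋ = 4 into batch → B42; (20-1) mod 4 = 3 into the melted columns → pack.
So row 20 is (B42, pack, 37); defects = 37.

37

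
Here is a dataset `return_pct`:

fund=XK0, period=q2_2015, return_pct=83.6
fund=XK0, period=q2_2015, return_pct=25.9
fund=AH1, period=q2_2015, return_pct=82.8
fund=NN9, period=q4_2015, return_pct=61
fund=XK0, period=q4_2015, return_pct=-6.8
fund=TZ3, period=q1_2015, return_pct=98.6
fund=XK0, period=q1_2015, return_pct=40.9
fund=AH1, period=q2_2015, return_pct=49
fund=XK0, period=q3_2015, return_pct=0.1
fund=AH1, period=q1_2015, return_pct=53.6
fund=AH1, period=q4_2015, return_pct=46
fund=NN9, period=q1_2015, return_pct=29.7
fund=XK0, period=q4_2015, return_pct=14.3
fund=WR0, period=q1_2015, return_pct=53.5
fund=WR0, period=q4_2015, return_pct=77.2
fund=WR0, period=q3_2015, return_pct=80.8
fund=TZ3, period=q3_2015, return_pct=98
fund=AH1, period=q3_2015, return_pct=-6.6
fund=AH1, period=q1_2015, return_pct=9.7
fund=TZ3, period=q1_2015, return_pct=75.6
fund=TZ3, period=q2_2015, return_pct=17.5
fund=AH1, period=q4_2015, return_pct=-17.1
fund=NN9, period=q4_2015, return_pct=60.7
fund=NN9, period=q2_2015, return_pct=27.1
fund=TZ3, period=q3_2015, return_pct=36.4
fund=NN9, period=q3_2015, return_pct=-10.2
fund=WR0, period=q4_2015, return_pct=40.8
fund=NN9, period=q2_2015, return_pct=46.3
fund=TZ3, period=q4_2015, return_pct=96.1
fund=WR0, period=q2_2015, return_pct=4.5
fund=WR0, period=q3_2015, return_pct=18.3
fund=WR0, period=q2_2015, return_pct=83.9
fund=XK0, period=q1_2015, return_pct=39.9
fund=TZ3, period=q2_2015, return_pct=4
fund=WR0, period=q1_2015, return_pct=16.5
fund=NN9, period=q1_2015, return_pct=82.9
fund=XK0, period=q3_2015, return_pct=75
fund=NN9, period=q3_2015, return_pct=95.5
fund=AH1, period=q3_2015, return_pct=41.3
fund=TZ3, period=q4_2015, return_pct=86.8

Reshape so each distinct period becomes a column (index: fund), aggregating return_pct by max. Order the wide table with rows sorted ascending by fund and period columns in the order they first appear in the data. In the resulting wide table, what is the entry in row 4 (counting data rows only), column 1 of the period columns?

83.9

With rows sorted ascending by fund, row 4 is fund=WR0. period columns in first-appearance order: q2_2015, q4_2015, q1_2015, q3_2015; column 1 is q2_2015.
Long rows with fund=WR0, period=q2_2015: max(4.5, 83.9) = 83.9.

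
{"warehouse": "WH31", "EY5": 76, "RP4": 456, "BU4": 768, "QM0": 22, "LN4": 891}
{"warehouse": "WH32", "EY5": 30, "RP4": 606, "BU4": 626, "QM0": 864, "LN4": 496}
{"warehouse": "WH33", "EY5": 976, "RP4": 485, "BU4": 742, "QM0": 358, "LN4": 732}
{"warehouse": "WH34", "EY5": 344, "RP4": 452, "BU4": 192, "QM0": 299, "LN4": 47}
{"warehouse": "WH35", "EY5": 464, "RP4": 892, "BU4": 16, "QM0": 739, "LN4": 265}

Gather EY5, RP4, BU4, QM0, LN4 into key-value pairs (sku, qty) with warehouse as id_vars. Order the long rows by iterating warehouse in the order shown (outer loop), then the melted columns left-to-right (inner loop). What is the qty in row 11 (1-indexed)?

25 rows total (5 × 5). Row 11: index ⌊(11-1)/5⌋ = 2 into warehouse → WH33; (11-1) mod 5 = 0 into the melted columns → EY5.
So row 11 is (WH33, EY5, 976); qty = 976.

976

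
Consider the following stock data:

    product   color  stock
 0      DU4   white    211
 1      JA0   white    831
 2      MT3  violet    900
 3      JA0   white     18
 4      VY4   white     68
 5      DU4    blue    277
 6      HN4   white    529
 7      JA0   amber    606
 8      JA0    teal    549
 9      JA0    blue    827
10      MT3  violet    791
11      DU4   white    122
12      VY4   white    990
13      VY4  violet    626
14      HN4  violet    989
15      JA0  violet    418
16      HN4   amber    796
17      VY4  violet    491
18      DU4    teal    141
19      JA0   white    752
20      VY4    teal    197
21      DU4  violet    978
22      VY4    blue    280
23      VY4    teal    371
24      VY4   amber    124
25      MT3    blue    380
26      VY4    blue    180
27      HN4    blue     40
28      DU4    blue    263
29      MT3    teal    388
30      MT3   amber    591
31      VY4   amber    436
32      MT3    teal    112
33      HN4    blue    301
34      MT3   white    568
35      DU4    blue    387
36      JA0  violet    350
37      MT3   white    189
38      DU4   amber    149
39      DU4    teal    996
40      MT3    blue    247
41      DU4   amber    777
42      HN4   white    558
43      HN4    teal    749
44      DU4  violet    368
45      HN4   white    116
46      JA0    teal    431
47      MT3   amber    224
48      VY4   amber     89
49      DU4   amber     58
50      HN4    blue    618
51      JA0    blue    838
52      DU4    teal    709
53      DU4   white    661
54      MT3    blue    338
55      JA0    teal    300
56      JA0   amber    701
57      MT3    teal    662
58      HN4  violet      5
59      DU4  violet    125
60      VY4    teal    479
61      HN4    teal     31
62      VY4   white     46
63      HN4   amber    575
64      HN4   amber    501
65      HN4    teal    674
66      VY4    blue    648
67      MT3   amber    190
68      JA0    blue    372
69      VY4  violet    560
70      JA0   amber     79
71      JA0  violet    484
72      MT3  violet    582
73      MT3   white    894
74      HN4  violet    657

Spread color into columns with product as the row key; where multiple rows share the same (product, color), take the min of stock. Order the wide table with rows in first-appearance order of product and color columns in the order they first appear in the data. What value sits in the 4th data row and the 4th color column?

With rows in first-appearance order of product, row 4 is product=VY4. color columns in first-appearance order: white, violet, blue, amber, teal; column 4 is amber.
Long rows with product=VY4, color=amber: min(124, 436, 89) = 89.

89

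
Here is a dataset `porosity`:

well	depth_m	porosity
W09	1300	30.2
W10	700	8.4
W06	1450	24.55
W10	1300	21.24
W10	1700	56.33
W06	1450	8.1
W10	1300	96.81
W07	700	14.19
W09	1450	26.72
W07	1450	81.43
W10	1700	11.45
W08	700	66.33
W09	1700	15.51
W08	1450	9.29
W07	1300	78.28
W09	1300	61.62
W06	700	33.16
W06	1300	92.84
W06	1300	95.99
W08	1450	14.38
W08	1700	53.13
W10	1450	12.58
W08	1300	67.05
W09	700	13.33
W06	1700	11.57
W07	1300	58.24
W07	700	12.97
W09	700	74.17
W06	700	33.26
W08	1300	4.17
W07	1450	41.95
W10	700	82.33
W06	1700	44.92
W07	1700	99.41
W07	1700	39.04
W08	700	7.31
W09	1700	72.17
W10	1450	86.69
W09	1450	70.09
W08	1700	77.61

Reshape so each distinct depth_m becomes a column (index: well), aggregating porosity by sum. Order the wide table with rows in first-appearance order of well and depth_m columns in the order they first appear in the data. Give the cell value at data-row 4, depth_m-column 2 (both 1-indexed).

With rows in first-appearance order of well, row 4 is well=W07. depth_m columns in first-appearance order: 1300, 700, 1450, 1700; column 2 is 700.
Long rows with well=W07, depth_m=700: 14.19 + 12.97 = 27.16.

27.16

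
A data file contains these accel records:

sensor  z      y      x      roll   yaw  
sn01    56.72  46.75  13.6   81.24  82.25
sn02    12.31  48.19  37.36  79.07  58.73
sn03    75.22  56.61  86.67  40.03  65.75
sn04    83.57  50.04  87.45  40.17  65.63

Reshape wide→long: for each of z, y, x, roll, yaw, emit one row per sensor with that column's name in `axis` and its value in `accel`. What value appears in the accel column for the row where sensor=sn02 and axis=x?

37.36

Unpivoting turns each (sensor, wide-column) pair into one long row.
The wide cell at row sn02, column x holds 37.36, so the long row (sn02, x) has accel=37.36.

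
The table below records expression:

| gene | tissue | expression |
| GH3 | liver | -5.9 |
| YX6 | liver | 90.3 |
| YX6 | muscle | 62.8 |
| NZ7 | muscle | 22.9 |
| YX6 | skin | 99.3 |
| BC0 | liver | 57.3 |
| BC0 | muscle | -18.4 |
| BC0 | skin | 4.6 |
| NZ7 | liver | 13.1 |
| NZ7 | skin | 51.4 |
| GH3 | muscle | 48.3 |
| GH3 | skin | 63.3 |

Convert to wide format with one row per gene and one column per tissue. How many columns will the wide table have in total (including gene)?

4

1 column for gene plus 3 distinct tissue values → 4 columns.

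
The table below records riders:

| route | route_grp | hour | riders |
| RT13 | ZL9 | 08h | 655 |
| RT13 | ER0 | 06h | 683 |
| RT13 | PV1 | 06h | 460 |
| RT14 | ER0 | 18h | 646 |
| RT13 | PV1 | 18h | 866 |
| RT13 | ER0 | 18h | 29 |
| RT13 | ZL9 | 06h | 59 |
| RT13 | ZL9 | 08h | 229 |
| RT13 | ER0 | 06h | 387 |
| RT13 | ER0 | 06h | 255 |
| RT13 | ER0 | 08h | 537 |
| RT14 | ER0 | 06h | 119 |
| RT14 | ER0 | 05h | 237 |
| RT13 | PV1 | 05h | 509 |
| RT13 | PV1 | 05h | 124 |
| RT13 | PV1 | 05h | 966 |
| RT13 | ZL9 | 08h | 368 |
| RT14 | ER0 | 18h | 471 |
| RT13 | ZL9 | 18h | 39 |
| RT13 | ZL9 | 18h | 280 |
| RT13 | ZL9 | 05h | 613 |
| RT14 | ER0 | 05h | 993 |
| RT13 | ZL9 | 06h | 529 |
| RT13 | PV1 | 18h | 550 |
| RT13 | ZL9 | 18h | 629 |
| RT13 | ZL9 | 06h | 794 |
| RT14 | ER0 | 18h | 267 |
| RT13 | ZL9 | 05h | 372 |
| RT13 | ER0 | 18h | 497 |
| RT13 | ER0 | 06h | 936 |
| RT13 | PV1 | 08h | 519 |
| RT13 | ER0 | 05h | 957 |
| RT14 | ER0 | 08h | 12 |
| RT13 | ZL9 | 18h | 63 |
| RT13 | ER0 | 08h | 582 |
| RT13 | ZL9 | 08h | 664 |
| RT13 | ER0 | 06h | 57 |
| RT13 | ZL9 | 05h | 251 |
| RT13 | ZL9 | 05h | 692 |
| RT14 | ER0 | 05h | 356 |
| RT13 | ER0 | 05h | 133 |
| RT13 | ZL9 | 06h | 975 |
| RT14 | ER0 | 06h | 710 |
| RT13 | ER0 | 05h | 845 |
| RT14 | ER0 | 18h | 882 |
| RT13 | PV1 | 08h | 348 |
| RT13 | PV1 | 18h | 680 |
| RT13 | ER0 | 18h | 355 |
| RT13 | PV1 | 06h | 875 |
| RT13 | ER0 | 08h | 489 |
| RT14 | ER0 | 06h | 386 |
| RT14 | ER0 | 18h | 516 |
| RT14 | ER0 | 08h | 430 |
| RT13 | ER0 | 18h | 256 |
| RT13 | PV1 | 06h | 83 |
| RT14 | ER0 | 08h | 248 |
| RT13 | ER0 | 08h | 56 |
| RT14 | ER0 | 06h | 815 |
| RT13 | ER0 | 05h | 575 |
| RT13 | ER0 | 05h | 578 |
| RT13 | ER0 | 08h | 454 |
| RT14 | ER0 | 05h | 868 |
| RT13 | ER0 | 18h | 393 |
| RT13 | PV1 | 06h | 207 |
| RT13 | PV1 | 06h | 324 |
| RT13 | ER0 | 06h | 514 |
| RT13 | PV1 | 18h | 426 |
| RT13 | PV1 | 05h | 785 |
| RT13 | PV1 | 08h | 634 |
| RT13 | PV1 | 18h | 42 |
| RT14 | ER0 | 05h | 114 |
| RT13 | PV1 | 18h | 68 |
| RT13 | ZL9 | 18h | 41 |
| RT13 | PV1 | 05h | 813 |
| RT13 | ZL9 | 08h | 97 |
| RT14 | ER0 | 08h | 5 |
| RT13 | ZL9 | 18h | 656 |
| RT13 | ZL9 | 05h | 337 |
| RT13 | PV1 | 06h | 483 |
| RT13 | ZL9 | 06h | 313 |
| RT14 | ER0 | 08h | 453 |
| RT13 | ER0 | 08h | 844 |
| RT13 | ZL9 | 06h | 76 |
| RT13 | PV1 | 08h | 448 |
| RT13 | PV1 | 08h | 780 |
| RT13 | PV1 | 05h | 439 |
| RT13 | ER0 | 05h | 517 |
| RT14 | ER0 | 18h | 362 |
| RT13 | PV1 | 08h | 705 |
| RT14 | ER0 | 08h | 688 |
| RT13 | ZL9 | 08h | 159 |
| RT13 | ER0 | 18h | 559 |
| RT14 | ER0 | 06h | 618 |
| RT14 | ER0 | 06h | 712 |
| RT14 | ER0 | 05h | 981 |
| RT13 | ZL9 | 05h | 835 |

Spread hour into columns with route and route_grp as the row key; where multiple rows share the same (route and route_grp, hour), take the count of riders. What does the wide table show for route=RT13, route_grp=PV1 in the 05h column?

6

Rows with route=RT13, route_grp=PV1 and hour=05h: riders values are 509, 124, 966, 785, 813, 439.
6 rows match — count = 6.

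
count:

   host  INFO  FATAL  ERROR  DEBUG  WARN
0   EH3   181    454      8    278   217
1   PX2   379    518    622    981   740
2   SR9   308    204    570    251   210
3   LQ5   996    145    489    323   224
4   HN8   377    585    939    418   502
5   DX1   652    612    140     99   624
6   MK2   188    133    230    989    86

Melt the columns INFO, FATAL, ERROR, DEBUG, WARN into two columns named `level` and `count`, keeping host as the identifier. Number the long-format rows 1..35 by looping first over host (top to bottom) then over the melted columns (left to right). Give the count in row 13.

35 rows total (7 × 5). Row 13: index ⌊(13-1)/5⌋ = 2 into host → SR9; (13-1) mod 5 = 2 into the melted columns → ERROR.
So row 13 is (SR9, ERROR, 570); count = 570.

570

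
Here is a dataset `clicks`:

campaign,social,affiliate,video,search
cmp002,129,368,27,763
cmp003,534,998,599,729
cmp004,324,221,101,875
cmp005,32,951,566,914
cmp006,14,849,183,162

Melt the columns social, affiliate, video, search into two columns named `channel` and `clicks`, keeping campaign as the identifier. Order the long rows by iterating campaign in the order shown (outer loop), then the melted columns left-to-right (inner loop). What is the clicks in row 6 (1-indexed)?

20 rows total (5 × 4). Row 6: index ⌊(6-1)/4⌋ = 1 into campaign → cmp003; (6-1) mod 4 = 1 into the melted columns → affiliate.
So row 6 is (cmp003, affiliate, 998); clicks = 998.

998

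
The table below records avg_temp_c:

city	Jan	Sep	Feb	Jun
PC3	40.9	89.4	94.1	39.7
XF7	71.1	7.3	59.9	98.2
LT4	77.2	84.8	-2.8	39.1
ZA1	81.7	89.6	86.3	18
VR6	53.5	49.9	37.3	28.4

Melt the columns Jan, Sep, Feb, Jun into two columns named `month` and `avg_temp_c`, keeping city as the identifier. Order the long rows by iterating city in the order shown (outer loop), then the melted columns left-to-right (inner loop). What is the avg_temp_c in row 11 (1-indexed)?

20 rows total (5 × 4). Row 11: index ⌊(11-1)/4⌋ = 2 into city → LT4; (11-1) mod 4 = 2 into the melted columns → Feb.
So row 11 is (LT4, Feb, -2.8); avg_temp_c = -2.8.

-2.8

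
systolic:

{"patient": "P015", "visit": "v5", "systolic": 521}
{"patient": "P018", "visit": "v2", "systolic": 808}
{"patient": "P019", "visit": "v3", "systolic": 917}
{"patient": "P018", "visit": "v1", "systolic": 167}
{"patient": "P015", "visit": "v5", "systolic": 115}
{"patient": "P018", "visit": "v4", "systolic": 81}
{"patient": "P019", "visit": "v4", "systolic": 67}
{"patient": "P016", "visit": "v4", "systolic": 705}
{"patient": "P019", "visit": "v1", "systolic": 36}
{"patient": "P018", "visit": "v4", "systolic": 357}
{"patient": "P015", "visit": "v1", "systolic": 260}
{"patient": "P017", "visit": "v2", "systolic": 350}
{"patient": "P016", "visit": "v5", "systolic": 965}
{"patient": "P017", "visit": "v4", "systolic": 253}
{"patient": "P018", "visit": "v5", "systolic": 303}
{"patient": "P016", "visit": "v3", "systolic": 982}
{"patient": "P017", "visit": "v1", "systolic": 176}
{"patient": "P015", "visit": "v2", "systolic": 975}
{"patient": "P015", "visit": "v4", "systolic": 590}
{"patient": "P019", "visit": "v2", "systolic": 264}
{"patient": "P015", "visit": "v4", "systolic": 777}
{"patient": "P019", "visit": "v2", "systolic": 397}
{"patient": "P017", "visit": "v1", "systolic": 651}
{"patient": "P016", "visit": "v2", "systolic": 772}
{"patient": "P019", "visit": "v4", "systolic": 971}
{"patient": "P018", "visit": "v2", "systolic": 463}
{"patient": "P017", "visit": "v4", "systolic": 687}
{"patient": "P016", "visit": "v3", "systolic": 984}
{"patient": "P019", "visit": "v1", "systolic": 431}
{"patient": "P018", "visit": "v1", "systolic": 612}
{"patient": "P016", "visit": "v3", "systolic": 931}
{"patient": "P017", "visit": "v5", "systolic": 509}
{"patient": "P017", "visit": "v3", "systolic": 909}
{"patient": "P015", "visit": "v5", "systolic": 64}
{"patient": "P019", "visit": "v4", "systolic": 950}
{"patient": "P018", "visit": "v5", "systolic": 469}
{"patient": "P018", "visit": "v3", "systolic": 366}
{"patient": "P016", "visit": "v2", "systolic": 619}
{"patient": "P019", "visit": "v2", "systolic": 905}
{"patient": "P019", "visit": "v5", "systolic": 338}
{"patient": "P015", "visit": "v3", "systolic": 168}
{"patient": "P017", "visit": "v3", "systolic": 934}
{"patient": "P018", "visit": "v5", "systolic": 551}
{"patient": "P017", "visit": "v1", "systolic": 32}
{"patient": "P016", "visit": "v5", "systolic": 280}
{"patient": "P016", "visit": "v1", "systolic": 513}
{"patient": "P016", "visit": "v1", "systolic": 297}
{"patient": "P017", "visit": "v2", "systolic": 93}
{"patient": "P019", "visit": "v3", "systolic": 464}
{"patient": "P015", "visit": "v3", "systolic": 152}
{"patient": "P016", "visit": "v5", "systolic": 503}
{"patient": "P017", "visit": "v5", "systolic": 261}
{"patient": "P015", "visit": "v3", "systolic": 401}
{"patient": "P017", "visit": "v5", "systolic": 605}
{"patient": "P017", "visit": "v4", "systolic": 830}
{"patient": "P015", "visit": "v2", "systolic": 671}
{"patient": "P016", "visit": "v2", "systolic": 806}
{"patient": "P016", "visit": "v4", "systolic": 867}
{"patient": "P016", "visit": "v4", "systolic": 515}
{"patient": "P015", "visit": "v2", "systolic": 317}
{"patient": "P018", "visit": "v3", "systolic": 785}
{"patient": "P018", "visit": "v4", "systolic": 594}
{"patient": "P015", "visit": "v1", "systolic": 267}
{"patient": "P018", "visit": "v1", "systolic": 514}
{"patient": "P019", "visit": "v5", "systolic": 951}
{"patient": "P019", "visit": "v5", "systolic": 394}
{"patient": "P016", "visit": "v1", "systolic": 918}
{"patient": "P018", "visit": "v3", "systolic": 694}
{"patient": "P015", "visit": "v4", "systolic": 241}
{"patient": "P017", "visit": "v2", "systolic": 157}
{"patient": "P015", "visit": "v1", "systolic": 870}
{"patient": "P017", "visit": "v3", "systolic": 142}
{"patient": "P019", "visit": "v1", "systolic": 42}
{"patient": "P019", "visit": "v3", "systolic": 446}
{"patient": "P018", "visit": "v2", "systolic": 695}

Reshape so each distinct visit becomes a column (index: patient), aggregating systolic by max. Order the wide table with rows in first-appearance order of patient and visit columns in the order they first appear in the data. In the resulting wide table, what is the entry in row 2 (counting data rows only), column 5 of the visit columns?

594

With rows in first-appearance order of patient, row 2 is patient=P018. visit columns in first-appearance order: v5, v2, v3, v1, v4; column 5 is v4.
Long rows with patient=P018, visit=v4: max(81, 357, 594) = 594.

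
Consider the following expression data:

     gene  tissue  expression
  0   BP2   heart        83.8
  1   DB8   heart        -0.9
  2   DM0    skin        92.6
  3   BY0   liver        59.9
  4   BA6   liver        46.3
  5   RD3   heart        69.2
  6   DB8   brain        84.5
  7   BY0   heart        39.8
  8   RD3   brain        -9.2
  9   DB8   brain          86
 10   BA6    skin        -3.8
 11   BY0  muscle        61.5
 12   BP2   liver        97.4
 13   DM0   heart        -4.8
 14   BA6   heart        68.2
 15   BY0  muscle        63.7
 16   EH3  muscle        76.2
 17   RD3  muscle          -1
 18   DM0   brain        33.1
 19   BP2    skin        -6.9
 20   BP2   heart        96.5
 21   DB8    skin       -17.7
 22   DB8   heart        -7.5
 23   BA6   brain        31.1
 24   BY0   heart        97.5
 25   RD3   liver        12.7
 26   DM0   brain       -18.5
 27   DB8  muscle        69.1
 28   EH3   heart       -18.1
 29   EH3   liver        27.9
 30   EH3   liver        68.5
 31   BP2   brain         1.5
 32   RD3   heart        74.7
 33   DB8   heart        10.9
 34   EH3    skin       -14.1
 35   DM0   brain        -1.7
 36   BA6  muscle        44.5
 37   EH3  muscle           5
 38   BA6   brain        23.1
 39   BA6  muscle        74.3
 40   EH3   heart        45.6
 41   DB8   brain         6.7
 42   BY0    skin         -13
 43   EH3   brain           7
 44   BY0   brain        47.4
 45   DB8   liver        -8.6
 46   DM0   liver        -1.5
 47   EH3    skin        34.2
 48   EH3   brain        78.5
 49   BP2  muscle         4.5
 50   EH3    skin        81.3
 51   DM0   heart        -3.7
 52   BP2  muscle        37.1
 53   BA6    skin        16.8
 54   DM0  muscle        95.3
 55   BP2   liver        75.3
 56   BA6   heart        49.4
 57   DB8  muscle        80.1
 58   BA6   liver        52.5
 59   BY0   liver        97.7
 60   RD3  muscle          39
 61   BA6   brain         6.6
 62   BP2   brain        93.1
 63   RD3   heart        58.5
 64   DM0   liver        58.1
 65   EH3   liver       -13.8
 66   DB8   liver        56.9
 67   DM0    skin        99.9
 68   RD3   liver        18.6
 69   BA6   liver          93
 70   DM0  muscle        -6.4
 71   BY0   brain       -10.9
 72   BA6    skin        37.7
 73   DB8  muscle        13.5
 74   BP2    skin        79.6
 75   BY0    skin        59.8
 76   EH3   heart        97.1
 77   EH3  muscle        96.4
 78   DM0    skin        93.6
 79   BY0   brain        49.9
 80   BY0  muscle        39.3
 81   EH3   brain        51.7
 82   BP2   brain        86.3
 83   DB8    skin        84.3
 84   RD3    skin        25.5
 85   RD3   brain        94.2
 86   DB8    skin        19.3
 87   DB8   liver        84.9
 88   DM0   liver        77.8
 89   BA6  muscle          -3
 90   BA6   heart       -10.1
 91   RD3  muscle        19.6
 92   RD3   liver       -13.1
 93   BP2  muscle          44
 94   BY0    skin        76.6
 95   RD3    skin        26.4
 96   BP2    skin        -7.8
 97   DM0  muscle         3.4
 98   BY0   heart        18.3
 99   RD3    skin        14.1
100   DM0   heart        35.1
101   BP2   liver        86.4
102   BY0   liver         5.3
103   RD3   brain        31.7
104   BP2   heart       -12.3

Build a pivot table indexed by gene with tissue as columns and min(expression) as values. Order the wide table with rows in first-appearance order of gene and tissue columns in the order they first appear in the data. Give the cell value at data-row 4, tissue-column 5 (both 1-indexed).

39.3

With rows in first-appearance order of gene, row 4 is gene=BY0. tissue columns in first-appearance order: heart, skin, liver, brain, muscle; column 5 is muscle.
Long rows with gene=BY0, tissue=muscle: min(61.5, 63.7, 39.3) = 39.3.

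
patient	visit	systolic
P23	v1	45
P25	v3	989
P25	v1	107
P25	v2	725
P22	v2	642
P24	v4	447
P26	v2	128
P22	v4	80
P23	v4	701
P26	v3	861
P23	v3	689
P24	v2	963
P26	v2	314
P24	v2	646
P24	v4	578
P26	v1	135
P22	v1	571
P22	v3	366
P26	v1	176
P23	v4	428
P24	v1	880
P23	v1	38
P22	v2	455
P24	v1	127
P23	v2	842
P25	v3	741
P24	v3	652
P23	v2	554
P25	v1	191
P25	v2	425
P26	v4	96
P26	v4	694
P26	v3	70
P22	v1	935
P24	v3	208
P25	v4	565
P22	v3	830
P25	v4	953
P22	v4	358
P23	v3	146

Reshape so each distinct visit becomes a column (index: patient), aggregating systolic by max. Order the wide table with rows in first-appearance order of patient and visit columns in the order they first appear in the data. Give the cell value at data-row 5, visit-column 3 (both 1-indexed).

With rows in first-appearance order of patient, row 5 is patient=P26. visit columns in first-appearance order: v1, v3, v2, v4; column 3 is v2.
Long rows with patient=P26, visit=v2: max(128, 314) = 314.

314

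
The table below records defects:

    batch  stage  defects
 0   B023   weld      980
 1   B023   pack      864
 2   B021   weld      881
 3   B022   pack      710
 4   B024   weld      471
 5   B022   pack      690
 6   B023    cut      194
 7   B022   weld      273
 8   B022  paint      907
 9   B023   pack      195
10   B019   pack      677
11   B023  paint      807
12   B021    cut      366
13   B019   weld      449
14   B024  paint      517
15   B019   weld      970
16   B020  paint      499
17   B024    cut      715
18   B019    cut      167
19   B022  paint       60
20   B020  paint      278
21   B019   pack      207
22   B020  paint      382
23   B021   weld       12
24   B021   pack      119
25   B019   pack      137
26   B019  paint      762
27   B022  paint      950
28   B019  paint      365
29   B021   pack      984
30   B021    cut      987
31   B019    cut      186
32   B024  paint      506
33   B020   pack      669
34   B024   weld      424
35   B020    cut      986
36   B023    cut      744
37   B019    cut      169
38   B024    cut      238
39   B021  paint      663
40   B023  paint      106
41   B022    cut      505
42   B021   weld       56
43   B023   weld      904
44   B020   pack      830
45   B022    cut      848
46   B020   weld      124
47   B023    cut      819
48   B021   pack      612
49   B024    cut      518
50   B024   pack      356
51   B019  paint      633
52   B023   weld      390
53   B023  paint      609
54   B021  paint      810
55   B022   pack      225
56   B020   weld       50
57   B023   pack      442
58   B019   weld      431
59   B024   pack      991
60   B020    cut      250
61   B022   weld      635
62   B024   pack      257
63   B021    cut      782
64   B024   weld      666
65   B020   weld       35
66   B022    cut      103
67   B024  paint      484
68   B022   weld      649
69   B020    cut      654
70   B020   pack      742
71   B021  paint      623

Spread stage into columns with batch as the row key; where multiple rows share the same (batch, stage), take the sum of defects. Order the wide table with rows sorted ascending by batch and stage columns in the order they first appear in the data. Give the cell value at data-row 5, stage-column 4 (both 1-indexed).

1522

With rows sorted ascending by batch, row 5 is batch=B023. stage columns in first-appearance order: weld, pack, cut, paint; column 4 is paint.
Long rows with batch=B023, stage=paint: 807 + 106 + 609 = 1522.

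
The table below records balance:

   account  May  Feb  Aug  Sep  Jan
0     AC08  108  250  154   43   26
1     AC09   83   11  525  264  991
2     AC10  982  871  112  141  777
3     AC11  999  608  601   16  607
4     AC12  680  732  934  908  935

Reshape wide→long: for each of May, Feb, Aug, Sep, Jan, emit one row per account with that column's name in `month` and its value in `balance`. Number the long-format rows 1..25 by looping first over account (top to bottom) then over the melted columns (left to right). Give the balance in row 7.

25 rows total (5 × 5). Row 7: index ⌊(7-1)/5⌋ = 1 into account → AC09; (7-1) mod 5 = 1 into the melted columns → Feb.
So row 7 is (AC09, Feb, 11); balance = 11.

11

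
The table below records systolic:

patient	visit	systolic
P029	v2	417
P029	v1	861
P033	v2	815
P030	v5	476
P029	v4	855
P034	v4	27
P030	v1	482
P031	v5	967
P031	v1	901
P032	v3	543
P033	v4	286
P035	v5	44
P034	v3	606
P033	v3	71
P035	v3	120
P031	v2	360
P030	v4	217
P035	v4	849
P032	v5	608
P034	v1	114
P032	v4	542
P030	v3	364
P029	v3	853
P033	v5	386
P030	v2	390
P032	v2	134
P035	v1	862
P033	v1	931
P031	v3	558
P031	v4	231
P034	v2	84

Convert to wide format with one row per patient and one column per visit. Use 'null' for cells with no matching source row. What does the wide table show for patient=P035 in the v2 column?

No long-format row has patient=P035 and visit=v2, so the cell is null.

null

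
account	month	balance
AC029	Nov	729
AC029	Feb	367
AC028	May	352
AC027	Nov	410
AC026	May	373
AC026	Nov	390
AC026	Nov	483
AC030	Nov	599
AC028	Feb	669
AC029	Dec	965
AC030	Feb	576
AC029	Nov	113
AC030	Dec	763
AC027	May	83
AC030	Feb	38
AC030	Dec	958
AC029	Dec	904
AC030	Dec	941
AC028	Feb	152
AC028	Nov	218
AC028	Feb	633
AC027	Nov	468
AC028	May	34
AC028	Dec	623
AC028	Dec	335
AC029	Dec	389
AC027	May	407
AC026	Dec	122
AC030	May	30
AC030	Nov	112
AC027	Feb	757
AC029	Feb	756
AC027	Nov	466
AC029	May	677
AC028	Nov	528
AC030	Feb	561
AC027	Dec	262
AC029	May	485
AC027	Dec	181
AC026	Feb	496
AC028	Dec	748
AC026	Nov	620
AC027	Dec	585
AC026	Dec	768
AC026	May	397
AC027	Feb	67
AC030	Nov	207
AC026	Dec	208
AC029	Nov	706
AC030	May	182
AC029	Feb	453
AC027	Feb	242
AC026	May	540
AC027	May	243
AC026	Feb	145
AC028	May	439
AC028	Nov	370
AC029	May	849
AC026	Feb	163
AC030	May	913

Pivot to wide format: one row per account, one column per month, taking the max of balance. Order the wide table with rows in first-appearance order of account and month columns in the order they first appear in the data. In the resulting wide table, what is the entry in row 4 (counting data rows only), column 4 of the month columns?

With rows in first-appearance order of account, row 4 is account=AC026. month columns in first-appearance order: Nov, Feb, May, Dec; column 4 is Dec.
Long rows with account=AC026, month=Dec: max(122, 768, 208) = 768.

768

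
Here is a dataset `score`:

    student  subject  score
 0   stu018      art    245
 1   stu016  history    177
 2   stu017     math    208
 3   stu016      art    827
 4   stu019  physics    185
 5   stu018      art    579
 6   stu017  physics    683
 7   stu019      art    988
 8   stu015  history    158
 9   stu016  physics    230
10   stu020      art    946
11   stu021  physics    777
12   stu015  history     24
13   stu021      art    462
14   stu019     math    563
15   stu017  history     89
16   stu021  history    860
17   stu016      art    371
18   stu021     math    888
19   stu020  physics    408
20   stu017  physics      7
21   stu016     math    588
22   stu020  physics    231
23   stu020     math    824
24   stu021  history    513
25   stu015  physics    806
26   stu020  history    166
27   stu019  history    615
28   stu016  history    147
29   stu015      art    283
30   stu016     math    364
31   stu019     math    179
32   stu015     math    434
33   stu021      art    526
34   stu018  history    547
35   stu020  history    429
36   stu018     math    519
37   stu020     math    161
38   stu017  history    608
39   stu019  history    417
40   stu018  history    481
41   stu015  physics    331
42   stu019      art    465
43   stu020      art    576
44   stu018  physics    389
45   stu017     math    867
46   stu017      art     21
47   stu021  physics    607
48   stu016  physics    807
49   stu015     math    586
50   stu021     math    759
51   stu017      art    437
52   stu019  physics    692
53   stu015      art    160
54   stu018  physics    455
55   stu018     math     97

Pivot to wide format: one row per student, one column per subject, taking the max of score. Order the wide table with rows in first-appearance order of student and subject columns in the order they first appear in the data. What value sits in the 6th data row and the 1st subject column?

With rows in first-appearance order of student, row 6 is student=stu020. subject columns in first-appearance order: art, history, math, physics; column 1 is art.
Long rows with student=stu020, subject=art: max(946, 576) = 946.

946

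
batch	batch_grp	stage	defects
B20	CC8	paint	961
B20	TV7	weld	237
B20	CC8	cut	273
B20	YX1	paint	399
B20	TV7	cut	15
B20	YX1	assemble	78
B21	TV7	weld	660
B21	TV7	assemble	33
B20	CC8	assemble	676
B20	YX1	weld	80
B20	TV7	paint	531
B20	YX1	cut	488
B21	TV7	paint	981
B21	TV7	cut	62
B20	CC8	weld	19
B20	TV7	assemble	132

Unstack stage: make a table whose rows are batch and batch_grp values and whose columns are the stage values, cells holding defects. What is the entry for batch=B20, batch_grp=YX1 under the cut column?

488

Wide layout: rows indexed by batch and batch_grp, columns are the 4 distinct stage values (paint, weld, cut, assemble).
Cell (batch=B20, batch_grp=YX1, stage=cut) draws from the long row where batch=B20, batch_grp=YX1 and stage=cut, which has defects=488.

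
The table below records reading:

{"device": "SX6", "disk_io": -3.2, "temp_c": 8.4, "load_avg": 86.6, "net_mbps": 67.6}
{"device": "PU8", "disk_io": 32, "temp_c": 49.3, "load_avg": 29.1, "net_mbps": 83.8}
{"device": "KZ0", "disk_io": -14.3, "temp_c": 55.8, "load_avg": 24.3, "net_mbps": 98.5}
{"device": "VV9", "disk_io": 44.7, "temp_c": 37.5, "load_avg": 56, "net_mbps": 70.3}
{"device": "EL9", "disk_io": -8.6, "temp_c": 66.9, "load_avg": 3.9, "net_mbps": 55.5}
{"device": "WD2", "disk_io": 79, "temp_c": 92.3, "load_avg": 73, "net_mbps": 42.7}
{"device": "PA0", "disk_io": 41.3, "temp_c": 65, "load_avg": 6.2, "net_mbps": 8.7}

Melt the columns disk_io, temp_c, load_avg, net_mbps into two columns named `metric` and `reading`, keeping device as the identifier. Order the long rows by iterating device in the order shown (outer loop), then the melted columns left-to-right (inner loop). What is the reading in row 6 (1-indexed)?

49.3

28 rows total (7 × 4). Row 6: index ⌊(6-1)/4⌋ = 1 into device → PU8; (6-1) mod 4 = 1 into the melted columns → temp_c.
So row 6 is (PU8, temp_c, 49.3); reading = 49.3.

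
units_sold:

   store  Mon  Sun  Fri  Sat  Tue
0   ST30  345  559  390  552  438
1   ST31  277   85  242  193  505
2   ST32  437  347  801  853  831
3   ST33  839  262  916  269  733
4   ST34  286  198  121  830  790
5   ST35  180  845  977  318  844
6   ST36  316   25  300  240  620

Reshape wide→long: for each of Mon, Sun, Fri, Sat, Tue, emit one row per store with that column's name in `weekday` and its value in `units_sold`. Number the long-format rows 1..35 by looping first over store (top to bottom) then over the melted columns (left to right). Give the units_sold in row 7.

35 rows total (7 × 5). Row 7: index ⌊(7-1)/5⌋ = 1 into store → ST31; (7-1) mod 5 = 1 into the melted columns → Sun.
So row 7 is (ST31, Sun, 85); units_sold = 85.

85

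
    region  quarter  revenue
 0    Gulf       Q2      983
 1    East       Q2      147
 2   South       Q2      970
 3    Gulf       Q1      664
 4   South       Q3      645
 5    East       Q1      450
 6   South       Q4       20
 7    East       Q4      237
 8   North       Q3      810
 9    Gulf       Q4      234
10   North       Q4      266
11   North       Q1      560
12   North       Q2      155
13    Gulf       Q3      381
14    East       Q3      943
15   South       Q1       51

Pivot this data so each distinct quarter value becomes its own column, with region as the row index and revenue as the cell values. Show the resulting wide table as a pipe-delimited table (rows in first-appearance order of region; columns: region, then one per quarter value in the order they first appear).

| region | Q2 | Q1 | Q3 | Q4 |
| Gulf | 983 | 664 | 381 | 234 |
| East | 147 | 450 | 943 | 237 |
| South | 970 | 51 | 645 | 20 |
| North | 155 | 560 | 810 | 266 |

Columns: region plus the 4 distinct quarter values (Q2, Q1, Q3, Q4).
For example, row Gulf column Q2 takes revenue=983 from the long row (Gulf, Q2).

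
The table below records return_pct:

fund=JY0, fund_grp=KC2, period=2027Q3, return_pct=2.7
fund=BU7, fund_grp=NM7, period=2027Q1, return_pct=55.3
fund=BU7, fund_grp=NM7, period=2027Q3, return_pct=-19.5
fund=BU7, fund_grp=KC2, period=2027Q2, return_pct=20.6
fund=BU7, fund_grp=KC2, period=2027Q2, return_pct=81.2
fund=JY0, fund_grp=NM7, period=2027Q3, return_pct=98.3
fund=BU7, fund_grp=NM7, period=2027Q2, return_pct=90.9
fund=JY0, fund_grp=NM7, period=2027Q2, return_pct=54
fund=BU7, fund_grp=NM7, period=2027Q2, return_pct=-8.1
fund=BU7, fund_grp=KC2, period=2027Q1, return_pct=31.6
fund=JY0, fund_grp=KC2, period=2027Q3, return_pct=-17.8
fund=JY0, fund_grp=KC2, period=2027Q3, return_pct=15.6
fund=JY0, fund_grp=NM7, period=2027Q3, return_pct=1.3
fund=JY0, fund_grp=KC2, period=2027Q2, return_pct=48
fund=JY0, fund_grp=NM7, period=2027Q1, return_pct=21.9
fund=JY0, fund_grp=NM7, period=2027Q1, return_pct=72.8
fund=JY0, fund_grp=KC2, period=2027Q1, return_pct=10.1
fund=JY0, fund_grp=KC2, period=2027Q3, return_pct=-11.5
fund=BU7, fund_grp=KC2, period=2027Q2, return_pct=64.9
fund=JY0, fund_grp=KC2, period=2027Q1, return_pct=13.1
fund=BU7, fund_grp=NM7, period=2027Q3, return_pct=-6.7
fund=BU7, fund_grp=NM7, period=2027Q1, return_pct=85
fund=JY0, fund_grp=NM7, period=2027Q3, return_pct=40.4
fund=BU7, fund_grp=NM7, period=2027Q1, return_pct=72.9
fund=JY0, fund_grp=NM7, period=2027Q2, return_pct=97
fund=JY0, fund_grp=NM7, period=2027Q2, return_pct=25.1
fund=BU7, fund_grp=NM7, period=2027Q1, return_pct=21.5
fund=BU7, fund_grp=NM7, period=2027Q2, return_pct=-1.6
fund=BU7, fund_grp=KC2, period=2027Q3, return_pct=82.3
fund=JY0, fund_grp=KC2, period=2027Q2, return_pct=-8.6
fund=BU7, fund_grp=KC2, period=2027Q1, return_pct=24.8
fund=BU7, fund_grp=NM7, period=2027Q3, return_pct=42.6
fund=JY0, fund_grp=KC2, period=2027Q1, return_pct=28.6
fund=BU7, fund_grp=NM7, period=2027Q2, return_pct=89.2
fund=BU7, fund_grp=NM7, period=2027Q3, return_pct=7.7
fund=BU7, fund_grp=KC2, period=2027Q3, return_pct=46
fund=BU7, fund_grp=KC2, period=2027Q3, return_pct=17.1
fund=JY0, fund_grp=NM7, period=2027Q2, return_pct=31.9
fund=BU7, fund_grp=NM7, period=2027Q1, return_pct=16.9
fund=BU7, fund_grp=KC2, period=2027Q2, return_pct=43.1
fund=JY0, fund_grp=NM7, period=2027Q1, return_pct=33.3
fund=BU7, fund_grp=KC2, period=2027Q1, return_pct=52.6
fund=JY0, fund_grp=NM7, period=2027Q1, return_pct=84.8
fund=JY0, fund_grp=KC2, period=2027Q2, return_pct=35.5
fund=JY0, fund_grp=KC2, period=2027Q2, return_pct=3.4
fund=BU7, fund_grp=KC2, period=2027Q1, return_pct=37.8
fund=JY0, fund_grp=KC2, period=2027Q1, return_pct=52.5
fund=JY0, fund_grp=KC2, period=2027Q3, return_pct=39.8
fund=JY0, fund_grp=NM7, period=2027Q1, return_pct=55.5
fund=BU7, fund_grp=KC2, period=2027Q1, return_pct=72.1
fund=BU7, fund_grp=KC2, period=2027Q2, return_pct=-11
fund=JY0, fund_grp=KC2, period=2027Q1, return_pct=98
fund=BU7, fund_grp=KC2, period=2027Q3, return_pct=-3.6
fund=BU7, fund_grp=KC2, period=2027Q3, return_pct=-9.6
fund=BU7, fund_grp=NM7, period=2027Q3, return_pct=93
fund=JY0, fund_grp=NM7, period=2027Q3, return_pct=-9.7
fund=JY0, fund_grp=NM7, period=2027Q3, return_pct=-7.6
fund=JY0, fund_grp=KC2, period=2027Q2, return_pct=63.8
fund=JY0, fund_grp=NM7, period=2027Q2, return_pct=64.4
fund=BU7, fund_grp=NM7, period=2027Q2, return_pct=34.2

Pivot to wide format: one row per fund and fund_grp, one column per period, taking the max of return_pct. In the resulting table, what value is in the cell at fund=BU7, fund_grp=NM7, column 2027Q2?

90.9

Rows with fund=BU7, fund_grp=NM7 and period=2027Q2: return_pct values are 90.9, -8.1, -1.6, 89.2, 34.2.
max(90.9, -8.1, -1.6, 89.2, 34.2) = 90.9.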